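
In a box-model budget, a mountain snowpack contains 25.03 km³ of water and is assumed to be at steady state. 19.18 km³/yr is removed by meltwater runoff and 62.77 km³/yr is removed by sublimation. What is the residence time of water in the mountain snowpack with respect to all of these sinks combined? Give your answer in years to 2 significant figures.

0.31 yr

Total removal flux = 19.18 + 62.77 = 81.950 km³/yr.
τ = M / ΣF_out = 25.03 / 81.950 = 0.3054 yr.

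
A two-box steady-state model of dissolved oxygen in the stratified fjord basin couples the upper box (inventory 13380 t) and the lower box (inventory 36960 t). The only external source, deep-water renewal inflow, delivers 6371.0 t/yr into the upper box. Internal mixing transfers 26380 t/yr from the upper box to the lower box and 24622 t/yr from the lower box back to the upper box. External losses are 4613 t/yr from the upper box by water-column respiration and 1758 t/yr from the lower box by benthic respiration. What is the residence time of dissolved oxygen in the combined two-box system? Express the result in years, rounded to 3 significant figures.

7.90 yr

For the system as a whole, the A↔B exchange is internal and contributes nothing to the throughput; only the external sinks remove mass.
M_total = 13380 + 36960 = 50340 t.
ΣF_external_out = 4613 + 1758 = 6371.0 t/yr.
τ = M_total / ΣF_ext = 50340 / 6371.0 = 7.901 yr.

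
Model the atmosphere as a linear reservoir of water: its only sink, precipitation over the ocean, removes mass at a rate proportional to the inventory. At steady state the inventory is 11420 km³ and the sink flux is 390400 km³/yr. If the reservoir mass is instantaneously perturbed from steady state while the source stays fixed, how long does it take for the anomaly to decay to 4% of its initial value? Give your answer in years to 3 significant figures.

0.0942 yr

For a linear reservoir the anomaly decays as exp(−t/τ) with τ = M/F = 11420/390400 = 0.02925 yr.
exp(−t/τ) = 0.04 ⇒ t = −τ ln(0.04) = 0.02925 × 3.219 = 0.09416 yr.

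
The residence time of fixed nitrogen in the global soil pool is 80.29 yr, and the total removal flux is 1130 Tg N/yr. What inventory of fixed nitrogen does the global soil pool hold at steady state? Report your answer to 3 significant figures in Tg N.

τ = M/F ⇒ M = τ × F = 80.29 × 1130 = 90730 Tg N.

90700 Tg N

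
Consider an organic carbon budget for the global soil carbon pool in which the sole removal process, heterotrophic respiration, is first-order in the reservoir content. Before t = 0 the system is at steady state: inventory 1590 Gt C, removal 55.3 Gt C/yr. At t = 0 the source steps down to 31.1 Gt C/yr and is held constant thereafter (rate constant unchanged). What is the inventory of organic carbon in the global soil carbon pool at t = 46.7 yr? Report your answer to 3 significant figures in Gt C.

The sink rate constant is k = F₀/M₀ = 55.3/1590 = 0.03478 yr⁻¹.
Solving dM/dt = F₁ − kM with M(0) = M₀ gives M(t) = F₁/k + (M₀ − F₁/k)·e^(−kt).
F₁/k = 31.1/0.03478 = 894.20 Gt C; kt = 0.03478 × 46.7 = 1.624, e^(−kt) = 0.1971.
M(46.7) = 894.20 + (1590 − 894.20) × 0.1971 = 894.20 + 137.1 = 1031.3 Gt C.

1030 Gt C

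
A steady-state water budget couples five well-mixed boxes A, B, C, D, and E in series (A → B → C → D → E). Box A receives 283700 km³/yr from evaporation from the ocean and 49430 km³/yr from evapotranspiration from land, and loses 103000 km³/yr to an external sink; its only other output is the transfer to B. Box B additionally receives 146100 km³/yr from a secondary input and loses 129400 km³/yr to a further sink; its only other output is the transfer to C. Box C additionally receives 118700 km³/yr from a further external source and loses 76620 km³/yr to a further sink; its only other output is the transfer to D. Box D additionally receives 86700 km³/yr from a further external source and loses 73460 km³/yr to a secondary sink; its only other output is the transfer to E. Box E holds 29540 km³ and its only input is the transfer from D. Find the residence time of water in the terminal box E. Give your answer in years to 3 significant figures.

Box A: F(A→B) = (283700 + 49430) − 103000 = 230130 km³/yr.
Box B: F(B→C) = (230130 + 146100) − 129400 = 246830 km³/yr.
Box C: F(C→D) = (246830 + 118700) − 76620 = 288910 km³/yr.
Box D: F(D→E) = (288910 + 86700) − 73460 = 302150 km³/yr.
Box E throughput = its input = 302150 km³/yr; τ = 29540 / 302150 = 0.09777 yr.

0.0978 yr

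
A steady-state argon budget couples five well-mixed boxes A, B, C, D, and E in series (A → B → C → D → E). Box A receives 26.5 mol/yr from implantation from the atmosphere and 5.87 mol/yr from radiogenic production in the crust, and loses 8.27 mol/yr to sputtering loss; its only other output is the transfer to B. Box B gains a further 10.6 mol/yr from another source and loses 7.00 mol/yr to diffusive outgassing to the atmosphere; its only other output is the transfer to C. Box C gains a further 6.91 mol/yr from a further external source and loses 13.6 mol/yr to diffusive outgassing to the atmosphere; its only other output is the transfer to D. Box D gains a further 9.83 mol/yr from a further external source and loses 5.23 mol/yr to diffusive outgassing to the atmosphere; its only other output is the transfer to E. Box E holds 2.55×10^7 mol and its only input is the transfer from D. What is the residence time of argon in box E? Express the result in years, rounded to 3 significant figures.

Box A: F(A→B) = (26.5 + 5.87) − 8.27 = 24.100 mol/yr.
Box B: F(B→C) = (24.100 + 10.6) − 7.00 = 27.700 mol/yr.
Box C: F(C→D) = (27.700 + 6.91) − 13.6 = 21.010 mol/yr.
Box D: F(D→E) = (21.010 + 9.83) − 5.23 = 25.610 mol/yr.
Box E throughput = its input = 25.610 mol/yr; τ = 2.55×10^7 / 25.610 = 995700 yr.

996000 yr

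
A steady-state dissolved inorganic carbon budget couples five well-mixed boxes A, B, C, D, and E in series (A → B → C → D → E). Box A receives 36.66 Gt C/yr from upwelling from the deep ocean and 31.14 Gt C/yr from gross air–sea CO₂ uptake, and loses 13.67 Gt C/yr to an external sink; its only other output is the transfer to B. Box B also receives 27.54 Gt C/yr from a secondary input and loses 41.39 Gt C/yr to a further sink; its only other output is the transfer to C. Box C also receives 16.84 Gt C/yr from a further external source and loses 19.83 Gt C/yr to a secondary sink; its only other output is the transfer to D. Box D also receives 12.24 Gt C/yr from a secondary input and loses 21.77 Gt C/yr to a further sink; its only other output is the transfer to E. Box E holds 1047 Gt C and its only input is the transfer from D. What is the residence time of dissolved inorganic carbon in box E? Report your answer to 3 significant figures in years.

37.7 yr

Box A: F(A→B) = (36.66 + 31.14) − 13.67 = 54.130 Gt C/yr.
Box B: F(B→C) = (54.130 + 27.54) − 41.39 = 40.280 Gt C/yr.
Box C: F(C→D) = (40.280 + 16.84) − 19.83 = 37.290 Gt C/yr.
Box D: F(D→E) = (37.290 + 12.24) − 21.77 = 27.760 Gt C/yr.
Box E throughput = its input = 27.760 Gt C/yr; τ = 1047 / 27.760 = 37.72 yr.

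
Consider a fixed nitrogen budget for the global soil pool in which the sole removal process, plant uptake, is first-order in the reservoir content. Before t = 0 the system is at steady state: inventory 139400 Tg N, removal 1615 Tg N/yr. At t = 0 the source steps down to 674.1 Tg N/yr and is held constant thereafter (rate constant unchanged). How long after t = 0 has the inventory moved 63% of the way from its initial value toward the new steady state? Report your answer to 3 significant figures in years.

85.8 yr

τ = M₀/F₀ = 139400/1615 = 86.32 yr.
The remaining gap fraction is e^(−t/τ); 63% covered ⇒ e^(−t/τ) = 0.370.
t = −τ ln(0.370) = 86.32 × 0.9943 = 85.82 yr.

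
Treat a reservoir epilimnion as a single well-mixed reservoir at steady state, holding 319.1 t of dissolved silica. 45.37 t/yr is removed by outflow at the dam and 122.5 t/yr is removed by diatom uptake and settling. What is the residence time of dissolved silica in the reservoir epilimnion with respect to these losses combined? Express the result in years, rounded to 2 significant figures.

Total removal = 45.37 + 122.5 = 167.87 t/yr.
τ = M / ΣF_out = 319.1 / 167.87 = 1.901 yr.

1.9 yr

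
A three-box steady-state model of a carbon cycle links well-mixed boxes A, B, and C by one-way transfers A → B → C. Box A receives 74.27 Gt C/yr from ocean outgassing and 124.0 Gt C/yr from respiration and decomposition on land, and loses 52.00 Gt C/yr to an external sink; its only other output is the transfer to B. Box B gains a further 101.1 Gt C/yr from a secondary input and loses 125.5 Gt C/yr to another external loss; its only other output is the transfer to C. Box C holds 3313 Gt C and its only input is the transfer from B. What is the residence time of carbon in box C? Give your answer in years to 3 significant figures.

Box A: F(A→B) = (74.27 + 124.0) − 52.00 = 146.27 Gt C/yr.
Box B: F(B→C) = (146.27 + 101.1) − 125.5 = 121.87 Gt C/yr.
Box C throughput = its input = 121.87 Gt C/yr; τ = 3313 / 121.87 = 27.18 yr.

27.2 yr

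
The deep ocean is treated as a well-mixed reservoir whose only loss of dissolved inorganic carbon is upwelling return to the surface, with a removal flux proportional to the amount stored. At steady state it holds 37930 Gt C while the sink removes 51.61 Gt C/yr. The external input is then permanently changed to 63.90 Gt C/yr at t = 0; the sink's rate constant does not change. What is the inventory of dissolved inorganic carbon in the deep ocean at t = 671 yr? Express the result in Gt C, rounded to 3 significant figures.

τ = M₀/F₀ = 37930/51.61 = 734.9 yr; rate constant k = 1/τ.
New steady state M_∞ = F₁/k = F₁·τ = 63.90 × 734.9 = 46962 Gt C.
M(t) = M_∞ + (M₀ − M_∞)·e^(−t/τ); t/τ = 671/734.9 = 0.9130, so e^(−t/τ) = 0.4013.
M(t) = 46962 − 9032 × 0.4013 = 43338 Gt C.

43300 Gt C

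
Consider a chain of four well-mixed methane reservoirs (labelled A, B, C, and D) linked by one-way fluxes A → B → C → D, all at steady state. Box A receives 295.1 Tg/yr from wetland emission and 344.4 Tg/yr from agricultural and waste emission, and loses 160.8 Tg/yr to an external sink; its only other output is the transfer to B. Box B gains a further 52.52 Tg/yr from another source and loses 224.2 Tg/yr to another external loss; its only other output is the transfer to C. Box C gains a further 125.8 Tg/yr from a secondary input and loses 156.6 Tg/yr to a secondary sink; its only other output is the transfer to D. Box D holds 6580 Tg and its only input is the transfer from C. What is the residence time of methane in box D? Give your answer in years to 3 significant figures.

Box A: F(A→B) = (295.1 + 344.4) − 160.8 = 478.70 Tg/yr.
Box B: F(B→C) = (478.70 + 52.52) − 224.2 = 307.02 Tg/yr.
Box C: F(C→D) = (307.02 + 125.8) − 156.6 = 276.22 Tg/yr.
Box D throughput = its input = 276.22 Tg/yr; τ = 6580 / 276.22 = 23.82 yr.

23.8 yr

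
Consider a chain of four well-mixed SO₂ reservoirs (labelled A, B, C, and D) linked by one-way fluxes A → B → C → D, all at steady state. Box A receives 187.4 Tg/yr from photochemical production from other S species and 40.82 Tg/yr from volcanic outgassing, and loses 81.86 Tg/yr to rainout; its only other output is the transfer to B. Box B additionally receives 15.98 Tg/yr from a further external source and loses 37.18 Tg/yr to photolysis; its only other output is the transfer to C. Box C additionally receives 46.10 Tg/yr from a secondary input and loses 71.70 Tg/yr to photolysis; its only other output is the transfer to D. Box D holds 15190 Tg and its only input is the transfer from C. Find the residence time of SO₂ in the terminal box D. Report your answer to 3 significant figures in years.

153 yr

Box A: F(A→B) = (187.4 + 40.82) − 81.86 = 146.36 Tg/yr.
Box B: F(B→C) = (146.36 + 15.98) − 37.18 = 125.16 Tg/yr.
Box C: F(C→D) = (125.16 + 46.10) − 71.70 = 99.560 Tg/yr.
Box D throughput = its input = 99.560 Tg/yr; τ = 15190 / 99.560 = 152.6 yr.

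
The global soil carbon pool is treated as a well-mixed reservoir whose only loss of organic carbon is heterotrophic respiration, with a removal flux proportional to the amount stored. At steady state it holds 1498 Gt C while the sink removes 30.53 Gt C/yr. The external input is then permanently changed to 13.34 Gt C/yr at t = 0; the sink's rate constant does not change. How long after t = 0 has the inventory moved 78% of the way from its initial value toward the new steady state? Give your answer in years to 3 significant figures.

τ = M₀/F₀ = 1498/30.53 = 49.07 yr.
The remaining gap fraction is e^(−t/τ); 78% covered ⇒ e^(−t/τ) = 0.220.
t = −τ ln(0.220) = 49.07 × 1.514 = 74.29 yr.

74.3 yr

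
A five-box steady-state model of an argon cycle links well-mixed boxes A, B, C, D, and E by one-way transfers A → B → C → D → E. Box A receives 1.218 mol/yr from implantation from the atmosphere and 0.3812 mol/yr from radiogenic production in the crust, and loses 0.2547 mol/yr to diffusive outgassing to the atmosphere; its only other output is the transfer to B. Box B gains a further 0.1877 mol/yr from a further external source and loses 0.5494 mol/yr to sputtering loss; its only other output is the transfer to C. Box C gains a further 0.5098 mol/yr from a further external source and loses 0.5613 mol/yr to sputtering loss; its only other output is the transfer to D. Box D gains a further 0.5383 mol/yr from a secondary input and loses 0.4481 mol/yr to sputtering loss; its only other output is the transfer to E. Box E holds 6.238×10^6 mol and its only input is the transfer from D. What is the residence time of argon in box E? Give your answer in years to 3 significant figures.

Box A: F(A→B) = (1.218 + 0.3812) − 0.2547 = 1.3445 mol/yr.
Box B: F(B→C) = (1.3445 + 0.1877) − 0.5494 = 0.98280 mol/yr.
Box C: F(C→D) = (0.98280 + 0.5098) − 0.5613 = 0.93130 mol/yr.
Box D: F(D→E) = (0.93130 + 0.5383) − 0.4481 = 1.0215 mol/yr.
Box E throughput = its input = 1.0215 mol/yr; τ = 6.238×10^6 / 1.0215 = 6.107×10^6 yr.

6.11×10^6 yr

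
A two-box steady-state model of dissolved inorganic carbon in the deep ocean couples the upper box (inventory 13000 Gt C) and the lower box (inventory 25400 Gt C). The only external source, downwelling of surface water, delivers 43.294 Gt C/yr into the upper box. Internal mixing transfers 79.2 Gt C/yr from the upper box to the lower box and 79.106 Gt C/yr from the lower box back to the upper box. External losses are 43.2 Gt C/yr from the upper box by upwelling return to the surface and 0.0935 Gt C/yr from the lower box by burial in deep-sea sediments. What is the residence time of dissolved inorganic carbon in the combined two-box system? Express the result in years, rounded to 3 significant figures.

887 yr

For the system as a whole, the A↔B exchange is internal and contributes nothing to the throughput; only the external sinks remove mass.
M_total = 13000 + 25400 = 38400 Gt C.
ΣF_external_out = 43.2 + 0.0935 = 43.294 Gt C/yr.
τ = M_total / ΣF_ext = 38400 / 43.294 = 887.0 yr.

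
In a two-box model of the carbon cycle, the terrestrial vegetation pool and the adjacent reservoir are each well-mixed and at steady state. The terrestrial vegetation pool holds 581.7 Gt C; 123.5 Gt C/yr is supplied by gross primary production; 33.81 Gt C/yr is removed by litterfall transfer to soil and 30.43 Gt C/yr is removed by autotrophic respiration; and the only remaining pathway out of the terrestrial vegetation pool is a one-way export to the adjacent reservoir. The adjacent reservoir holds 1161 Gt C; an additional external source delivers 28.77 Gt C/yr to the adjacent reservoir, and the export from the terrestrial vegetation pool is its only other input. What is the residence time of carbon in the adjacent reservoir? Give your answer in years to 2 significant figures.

13 yr

Balance the terrestrial vegetation pool: ΣF_in = 123.50 Gt C/yr.
Export to the adjacent reservoir = ΣF_in − (33.81 + 30.43) = 59.260 Gt C/yr.
Total input to the adjacent reservoir = 59.260 + 28.77 = 88.030 Gt C/yr; at steady state this equals its total output.
τ = M / F = 1161 / 88.030 = 13.19 yr.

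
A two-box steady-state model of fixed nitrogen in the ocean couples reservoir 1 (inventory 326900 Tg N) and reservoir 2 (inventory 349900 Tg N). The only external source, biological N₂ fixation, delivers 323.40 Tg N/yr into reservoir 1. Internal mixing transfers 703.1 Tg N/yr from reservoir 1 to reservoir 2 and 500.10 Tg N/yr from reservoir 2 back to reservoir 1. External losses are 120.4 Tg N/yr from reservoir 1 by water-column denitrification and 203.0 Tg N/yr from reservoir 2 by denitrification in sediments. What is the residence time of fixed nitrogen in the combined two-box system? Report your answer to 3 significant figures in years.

2090 yr

Treat the two boxes together as one reservoir: the mixing fluxes between them are internal recycling, so τ = ΣM / Σ(external losses).
M_total = 326900 + 349900 = 676800 Tg N.
ΣF_external_out = 120.4 + 203.0 = 323.40 Tg N/yr.
τ = M_total / ΣF_ext = 676800 / 323.40 = 2093 yr.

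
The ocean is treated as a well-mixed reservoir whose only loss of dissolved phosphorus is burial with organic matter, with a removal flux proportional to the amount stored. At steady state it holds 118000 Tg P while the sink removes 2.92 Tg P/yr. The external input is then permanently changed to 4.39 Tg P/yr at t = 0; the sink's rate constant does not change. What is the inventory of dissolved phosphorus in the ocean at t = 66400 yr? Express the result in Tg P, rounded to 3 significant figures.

166000 Tg P

τ = M₀/F₀ = 118000/2.92 = 40410 yr; rate constant k = 1/τ.
New steady state M_∞ = F₁/k = F₁·τ = 4.39 × 40410 = 177400 Tg P.
M(t) = M_∞ + (M₀ − M_∞)·e^(−t/τ); t/τ = 66400/40410 = 1.643, so e^(−t/τ) = 0.1934.
M(t) = 177400 − 59400 × 0.1934 = 165920 Tg P.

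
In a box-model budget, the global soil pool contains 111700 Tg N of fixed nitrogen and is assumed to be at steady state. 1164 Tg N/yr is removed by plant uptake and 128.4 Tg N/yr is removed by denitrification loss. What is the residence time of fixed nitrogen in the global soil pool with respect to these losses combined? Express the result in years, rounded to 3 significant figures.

86.4 yr

Total removal = 1164 + 128.4 = 1292.4 Tg N/yr.
τ = M / ΣF_out = 111700 / 1292.4 = 86.43 yr.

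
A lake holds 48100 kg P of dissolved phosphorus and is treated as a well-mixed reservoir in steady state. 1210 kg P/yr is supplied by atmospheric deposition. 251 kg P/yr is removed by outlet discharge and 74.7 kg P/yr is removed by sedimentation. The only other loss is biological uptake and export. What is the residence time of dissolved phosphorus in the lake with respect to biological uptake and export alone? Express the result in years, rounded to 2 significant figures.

At steady state ΣF_in = ΣF_out.
ΣF_in = 1210.0 kg P/yr.
Biological uptake and export flux = ΣF_in − (251 + 74.7) = 1210.0 − 325.7 = 884.3 kg P/yr.
τ = M / F = 48100 / 884.3 = 54.39 yr.

54 yr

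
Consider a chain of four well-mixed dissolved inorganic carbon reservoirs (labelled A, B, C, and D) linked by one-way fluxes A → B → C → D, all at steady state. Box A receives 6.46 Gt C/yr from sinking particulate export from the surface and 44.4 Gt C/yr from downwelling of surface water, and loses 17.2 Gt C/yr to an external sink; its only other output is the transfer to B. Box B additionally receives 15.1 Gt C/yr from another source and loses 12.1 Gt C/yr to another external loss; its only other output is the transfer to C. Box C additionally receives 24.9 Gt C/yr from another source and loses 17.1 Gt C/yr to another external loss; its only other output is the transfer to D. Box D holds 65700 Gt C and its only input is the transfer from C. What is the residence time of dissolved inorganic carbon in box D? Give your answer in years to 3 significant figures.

Box A: F(A→B) = (6.46 + 44.4) − 17.2 = 33.660 Gt C/yr.
Box B: F(B→C) = (33.660 + 15.1) − 12.1 = 36.660 Gt C/yr.
Box C: F(C→D) = (36.660 + 24.9) − 17.1 = 44.460 Gt C/yr.
Box D throughput = its input = 44.460 Gt C/yr; τ = 65700 / 44.460 = 1478 yr.

1480 yr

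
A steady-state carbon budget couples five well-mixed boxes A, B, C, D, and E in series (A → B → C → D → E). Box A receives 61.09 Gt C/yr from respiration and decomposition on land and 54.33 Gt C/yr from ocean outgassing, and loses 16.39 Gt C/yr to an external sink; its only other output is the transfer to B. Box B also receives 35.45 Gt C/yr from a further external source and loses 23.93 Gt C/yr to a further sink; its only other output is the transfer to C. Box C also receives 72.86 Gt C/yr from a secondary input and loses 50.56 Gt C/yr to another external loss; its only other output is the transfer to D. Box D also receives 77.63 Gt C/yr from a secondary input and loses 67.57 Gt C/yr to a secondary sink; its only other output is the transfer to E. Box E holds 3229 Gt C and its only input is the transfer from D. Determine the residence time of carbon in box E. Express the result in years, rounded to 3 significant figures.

Box A: F(A→B) = (61.09 + 54.33) − 16.39 = 99.030 Gt C/yr.
Box B: F(B→C) = (99.030 + 35.45) − 23.93 = 110.55 Gt C/yr.
Box C: F(C→D) = (110.55 + 72.86) − 50.56 = 132.85 Gt C/yr.
Box D: F(D→E) = (132.85 + 77.63) − 67.57 = 142.91 Gt C/yr.
Box E throughput = its input = 142.91 Gt C/yr; τ = 3229 / 142.91 = 22.59 yr.

22.6 yr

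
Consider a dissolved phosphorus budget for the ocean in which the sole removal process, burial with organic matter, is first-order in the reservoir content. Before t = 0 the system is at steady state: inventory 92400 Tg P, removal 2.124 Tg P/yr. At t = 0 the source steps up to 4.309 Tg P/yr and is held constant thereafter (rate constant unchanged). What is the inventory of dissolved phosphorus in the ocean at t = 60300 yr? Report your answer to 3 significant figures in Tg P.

164000 Tg P

The sink rate constant is k = F₀/M₀ = 2.124/92400 = 2.299×10^-5 yr⁻¹.
Solving dM/dt = F₁ − kM with M(0) = M₀ gives M(t) = F₁/k + (M₀ − F₁/k)·e^(−kt).
F₁/k = 4.309/2.299×10^-5 = 187450 Tg P; kt = 2.299×10^-5 × 60300 = 1.386, e^(−kt) = 0.2500.
M(60300) = 187450 + (92400 − 187450) × 0.2500 = 187450 − 23770 = 163690 Tg P.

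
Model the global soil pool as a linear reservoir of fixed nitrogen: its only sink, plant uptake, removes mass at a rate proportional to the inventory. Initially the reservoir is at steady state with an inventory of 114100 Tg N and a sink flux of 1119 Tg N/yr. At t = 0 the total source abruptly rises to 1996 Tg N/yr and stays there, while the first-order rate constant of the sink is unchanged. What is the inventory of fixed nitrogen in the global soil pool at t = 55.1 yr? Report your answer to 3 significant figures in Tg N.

τ = M₀/F₀ = 114100/1119 = 102.0 yr; rate constant k = 1/τ.
New steady state M_∞ = F₁/k = F₁·τ = 1996 × 102.0 = 203520 Tg N.
M(t) = M_∞ + (M₀ − M_∞)·e^(−t/τ); t/τ = 55.1/102.0 = 0.5404, so e^(−t/τ) = 0.5825.
M(t) = 203520 − 89420 × 0.5825 = 151430 Tg N.

151000 Tg N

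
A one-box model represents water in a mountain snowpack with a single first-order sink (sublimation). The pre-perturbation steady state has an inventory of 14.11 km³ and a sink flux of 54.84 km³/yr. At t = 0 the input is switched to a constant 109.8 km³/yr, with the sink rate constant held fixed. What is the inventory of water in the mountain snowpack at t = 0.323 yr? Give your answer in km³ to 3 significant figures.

τ = M₀/F₀ = 14.11/54.84 = 0.2573 yr; rate constant k = 1/τ.
New steady state M_∞ = F₁/k = F₁·τ = 109.8 × 0.2573 = 28.251 km³.
M(t) = M_∞ + (M₀ − M_∞)·e^(−t/τ); t/τ = 0.323/0.2573 = 1.255, so e^(−t/τ) = 0.2850.
M(t) = 28.251 − 14.14 × 0.2850 = 24.221 km³.

24.2 km³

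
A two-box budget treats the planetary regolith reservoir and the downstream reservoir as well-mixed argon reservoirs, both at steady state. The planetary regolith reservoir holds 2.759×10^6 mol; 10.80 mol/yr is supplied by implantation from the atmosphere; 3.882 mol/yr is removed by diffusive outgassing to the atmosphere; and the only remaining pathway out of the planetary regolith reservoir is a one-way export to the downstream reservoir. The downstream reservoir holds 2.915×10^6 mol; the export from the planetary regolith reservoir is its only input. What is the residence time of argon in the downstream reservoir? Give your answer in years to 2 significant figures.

420000 yr

Balance the planetary regolith reservoir: ΣF_in = 10.800 mol/yr.
Export to the downstream reservoir = ΣF_in − (3.882) = 6.9180 mol/yr.
At steady state the output of the downstream reservoir equals its input, 6.9180 mol/yr.
τ = M / F = 2.915×10^6 / 6.9180 = 421400 yr.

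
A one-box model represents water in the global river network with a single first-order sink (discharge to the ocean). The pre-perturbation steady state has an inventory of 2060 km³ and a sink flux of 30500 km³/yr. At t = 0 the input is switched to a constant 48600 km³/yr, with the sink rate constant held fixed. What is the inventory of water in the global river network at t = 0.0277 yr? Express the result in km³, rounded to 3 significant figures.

τ = M₀/F₀ = 2060/30500 = 0.06754 yr; rate constant k = 1/τ.
New steady state M_∞ = F₁/k = F₁·τ = 48600 × 0.06754 = 3282.5 km³.
M(t) = M_∞ + (M₀ − M_∞)·e^(−t/τ); t/τ = 0.0277/0.06754 = 0.4101, so e^(−t/τ) = 0.6636.
M(t) = 3282.5 − 1222 × 0.6636 = 2471.3 km³.

2470 km³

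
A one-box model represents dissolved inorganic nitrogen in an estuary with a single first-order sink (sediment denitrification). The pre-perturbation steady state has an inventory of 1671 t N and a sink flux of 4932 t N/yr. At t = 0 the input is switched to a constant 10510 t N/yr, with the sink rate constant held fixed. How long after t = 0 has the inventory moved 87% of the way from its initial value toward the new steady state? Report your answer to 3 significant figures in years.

τ = M₀/F₀ = 1671/4932 = 0.3388 yr.
The remaining gap fraction is e^(−t/τ); 87% covered ⇒ e^(−t/τ) = 0.130.
t = −τ ln(0.130) = 0.3388 × 2.040 = 0.6912 yr.

0.691 yr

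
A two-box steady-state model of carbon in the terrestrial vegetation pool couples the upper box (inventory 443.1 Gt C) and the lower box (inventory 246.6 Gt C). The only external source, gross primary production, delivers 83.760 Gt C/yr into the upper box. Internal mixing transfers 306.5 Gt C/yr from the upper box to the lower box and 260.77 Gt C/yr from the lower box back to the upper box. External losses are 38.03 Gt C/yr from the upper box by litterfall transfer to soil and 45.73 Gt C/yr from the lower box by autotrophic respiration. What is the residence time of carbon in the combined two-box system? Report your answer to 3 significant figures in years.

8.23 yr

Treat the two boxes together as one reservoir: the mixing fluxes between them are internal recycling, so τ = ΣM / Σ(external losses).
M_total = 443.1 + 246.6 = 689.70 Gt C.
ΣF_external_out = 38.03 + 45.73 = 83.760 Gt C/yr.
τ = M_total / ΣF_ext = 689.70 / 83.760 = 8.234 yr.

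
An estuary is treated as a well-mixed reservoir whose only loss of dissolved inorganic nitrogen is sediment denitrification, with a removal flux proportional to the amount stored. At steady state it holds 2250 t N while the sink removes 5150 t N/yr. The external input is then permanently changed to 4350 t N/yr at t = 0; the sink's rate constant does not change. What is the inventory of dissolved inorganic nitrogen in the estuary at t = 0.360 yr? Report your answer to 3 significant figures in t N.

2050 t N

τ = M₀/F₀ = 2250/5150 = 0.4369 yr; rate constant k = 1/τ.
New steady state M_∞ = F₁/k = F₁·τ = 4350 × 0.4369 = 1900.5 t N.
M(t) = M_∞ + (M₀ − M_∞)·e^(−t/τ); t/τ = 0.360/0.4369 = 0.8240, so e^(−t/τ) = 0.4387.
M(t) = 1900.5 + 349.5 × 0.4387 = 2053.8 t N.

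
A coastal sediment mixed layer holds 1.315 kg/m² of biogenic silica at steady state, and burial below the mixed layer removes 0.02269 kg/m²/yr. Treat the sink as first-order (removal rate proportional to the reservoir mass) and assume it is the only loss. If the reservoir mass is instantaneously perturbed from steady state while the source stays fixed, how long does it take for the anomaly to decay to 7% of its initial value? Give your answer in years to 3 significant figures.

154 yr

For a linear reservoir the anomaly decays as exp(−t/τ) with τ = M/F = 1.315/0.02269 = 57.96 yr.
exp(−t/τ) = 0.07 ⇒ t = −τ ln(0.07) = 57.96 × 2.659 = 154.1 yr.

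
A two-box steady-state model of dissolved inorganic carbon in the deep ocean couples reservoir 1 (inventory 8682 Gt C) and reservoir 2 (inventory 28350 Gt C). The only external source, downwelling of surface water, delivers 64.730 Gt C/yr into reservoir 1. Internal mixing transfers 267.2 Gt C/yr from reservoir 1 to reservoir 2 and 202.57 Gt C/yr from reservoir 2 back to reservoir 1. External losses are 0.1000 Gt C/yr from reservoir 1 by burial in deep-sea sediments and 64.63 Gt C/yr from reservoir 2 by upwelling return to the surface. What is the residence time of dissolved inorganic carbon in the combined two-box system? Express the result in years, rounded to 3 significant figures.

572 yr

For the system as a whole, the A↔B exchange is internal and contributes nothing to the throughput; only the external sinks remove mass.
M_total = 8682 + 28350 = 37032 Gt C.
ΣF_external_out = 0.1000 + 64.63 = 64.730 Gt C/yr.
τ = M_total / ΣF_ext = 37032 / 64.730 = 572.1 yr.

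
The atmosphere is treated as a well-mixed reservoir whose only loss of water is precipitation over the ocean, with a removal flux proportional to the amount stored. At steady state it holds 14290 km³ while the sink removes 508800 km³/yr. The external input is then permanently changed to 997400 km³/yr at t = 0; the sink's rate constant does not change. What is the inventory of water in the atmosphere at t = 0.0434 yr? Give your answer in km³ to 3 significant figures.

25100 km³

Residence time τ = M₀/F₀ = 0.02809 yr. The eventual steady state is M_∞ = M₀·(F₁/F₀) = 14290 × 997400/508800 = 28013 km³.
The anomaly ΔM(t) = M(t) − M_∞ decays as ΔM₀·e^(−t/τ) with ΔM₀ = 14290 − 28013 = −13720 km³.
At t = 0.0434 yr, e^(−t/τ) = e^(−1.545) = 0.2133, so ΔM = −2926 km³ and M = 28013 − 2926 = 25086 km³.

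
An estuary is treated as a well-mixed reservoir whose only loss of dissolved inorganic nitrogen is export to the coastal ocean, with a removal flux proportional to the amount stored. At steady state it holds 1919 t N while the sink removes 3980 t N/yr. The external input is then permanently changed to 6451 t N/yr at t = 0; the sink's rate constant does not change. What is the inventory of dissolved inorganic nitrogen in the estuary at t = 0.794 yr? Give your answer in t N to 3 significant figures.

τ = M₀/F₀ = 1919/3980 = 0.4822 yr; rate constant k = 1/τ.
New steady state M_∞ = F₁/k = F₁·τ = 6451 × 0.4822 = 3110.4 t N.
M(t) = M_∞ + (M₀ − M_∞)·e^(−t/τ); t/τ = 0.794/0.4822 = 1.647, so e^(−t/τ) = 0.1927.
M(t) = 3110.4 − 1191 × 0.1927 = 2880.9 t N.

2880 t N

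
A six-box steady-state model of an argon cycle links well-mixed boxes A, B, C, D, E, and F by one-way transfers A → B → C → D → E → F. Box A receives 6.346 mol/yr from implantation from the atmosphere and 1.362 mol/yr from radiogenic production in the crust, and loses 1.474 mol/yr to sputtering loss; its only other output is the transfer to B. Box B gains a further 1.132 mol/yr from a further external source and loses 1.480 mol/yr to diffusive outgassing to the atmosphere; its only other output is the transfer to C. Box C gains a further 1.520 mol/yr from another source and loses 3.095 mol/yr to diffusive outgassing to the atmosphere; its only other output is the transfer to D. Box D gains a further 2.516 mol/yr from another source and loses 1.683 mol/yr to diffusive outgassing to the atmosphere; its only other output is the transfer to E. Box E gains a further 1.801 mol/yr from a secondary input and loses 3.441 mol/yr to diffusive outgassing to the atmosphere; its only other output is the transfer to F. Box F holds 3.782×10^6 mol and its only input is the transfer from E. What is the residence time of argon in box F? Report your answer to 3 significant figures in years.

1.08×10^6 yr

Box A: F(A→B) = (6.346 + 1.362) − 1.474 = 6.2340 mol/yr.
Box B: F(B→C) = (6.2340 + 1.132) − 1.480 = 5.8860 mol/yr.
Box C: F(C→D) = (5.8860 + 1.520) − 3.095 = 4.3110 mol/yr.
Box D: F(D→E) = (4.3110 + 2.516) − 1.683 = 5.1440 mol/yr.
Box E: F(E→F) = (5.1440 + 1.801) − 3.441 = 3.5040 mol/yr.
Box F throughput = its input = 3.5040 mol/yr; τ = 3.782×10^6 / 3.5040 = 1.079×10^6 yr.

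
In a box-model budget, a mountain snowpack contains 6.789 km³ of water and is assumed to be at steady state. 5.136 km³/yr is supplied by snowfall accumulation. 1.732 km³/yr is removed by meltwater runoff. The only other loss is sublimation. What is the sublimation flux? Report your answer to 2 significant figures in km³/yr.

3.4 km³/yr

At steady state ΣF_in = ΣF_out.
ΣF_in = 5.1360 km³/yr.
Sublimation flux = ΣF_in − (1.732) = 5.1360 − 1.732 = 3.404 km³/yr.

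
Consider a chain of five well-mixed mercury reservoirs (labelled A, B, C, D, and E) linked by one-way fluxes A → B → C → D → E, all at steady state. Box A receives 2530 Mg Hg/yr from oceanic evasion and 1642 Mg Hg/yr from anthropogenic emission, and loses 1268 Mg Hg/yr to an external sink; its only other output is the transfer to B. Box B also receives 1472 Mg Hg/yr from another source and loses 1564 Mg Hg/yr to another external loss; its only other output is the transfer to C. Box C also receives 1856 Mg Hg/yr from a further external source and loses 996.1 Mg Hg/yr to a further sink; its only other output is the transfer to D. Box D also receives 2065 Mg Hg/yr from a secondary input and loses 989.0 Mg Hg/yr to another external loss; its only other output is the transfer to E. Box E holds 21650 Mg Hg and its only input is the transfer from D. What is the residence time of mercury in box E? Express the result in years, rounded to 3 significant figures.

Box A: F(A→B) = (2530 + 1642) − 1268 = 2904.0 Mg Hg/yr.
Box B: F(B→C) = (2904.0 + 1472) − 1564 = 2812.0 Mg Hg/yr.
Box C: F(C→D) = (2812.0 + 1856) − 996.1 = 3671.9 Mg Hg/yr.
Box D: F(D→E) = (3671.9 + 2065) − 989.0 = 4747.9 Mg Hg/yr.
Box E throughput = its input = 4747.9 Mg Hg/yr; τ = 21650 / 4747.9 = 4.560 yr.

4.56 yr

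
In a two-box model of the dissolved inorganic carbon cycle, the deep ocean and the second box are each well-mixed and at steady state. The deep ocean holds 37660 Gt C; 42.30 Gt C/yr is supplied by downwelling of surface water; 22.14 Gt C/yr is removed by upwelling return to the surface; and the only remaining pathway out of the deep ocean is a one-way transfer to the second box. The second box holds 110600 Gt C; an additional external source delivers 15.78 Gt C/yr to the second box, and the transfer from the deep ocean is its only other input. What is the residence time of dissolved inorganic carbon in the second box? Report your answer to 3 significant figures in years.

Balance the deep ocean: ΣF_in = 42.300 Gt C/yr.
Transfer to the second box = ΣF_in − (22.14) = 20.160 Gt C/yr.
Total input to the second box = 20.160 + 15.78 = 35.940 Gt C/yr; at steady state this equals its total output.
τ = M / F = 110600 / 35.940 = 3077 yr.

3080 yr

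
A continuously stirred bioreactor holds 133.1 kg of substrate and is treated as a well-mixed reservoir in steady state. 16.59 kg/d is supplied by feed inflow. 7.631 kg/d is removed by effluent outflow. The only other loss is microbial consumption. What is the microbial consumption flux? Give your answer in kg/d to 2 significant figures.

At steady state ΣF_in = ΣF_out.
ΣF_in = 16.590 kg/d.
Microbial consumption flux = ΣF_in − (7.631) = 16.590 − 7.631 = 8.959 kg/d.

9.0 kg/d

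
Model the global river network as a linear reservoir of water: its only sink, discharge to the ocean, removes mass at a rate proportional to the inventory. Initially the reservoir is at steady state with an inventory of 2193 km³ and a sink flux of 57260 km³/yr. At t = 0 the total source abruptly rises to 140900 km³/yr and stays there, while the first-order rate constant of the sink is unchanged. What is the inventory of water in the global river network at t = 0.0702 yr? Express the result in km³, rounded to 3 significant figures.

τ = M₀/F₀ = 2193/57260 = 0.03830 yr; rate constant k = 1/τ.
New steady state M_∞ = F₁/k = F₁·τ = 140900 × 0.03830 = 5396.3 km³.
M(t) = M_∞ + (M₀ − M_∞)·e^(−t/τ); t/τ = 0.0702/0.03830 = 1.833, so e^(−t/τ) = 0.1599.
M(t) = 5396.3 − 3203 × 0.1599 = 4884.0 km³.

4880 km³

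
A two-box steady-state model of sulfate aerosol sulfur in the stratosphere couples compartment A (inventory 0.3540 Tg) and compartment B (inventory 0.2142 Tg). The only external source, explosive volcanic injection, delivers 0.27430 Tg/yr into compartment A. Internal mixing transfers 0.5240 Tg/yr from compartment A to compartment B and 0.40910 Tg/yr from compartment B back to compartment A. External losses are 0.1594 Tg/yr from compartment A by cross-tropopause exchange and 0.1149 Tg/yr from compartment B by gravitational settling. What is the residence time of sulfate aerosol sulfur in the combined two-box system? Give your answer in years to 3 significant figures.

2.07 yr

For the system as a whole, the A↔B exchange is internal and contributes nothing to the throughput; only the external sinks remove mass.
M_total = 0.3540 + 0.2142 = 0.56820 Tg.
ΣF_external_out = 0.1594 + 0.1149 = 0.27430 Tg/yr.
τ = M_total / ΣF_ext = 0.56820 / 0.27430 = 2.071 yr.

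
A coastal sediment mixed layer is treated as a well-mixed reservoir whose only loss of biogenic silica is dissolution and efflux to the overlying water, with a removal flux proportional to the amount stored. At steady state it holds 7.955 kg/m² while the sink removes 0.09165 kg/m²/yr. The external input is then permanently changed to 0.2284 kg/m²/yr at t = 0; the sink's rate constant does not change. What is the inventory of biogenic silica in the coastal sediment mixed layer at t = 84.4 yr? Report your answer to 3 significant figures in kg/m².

15.3 kg/m²

τ = M₀/F₀ = 7.955/0.09165 = 86.80 yr; rate constant k = 1/τ.
New steady state M_∞ = F₁/k = F₁·τ = 0.2284 × 86.80 = 19.825 kg/m².
M(t) = M_∞ + (M₀ − M_∞)·e^(−t/τ); t/τ = 84.4/86.80 = 0.9724, so e^(−t/τ) = 0.3782.
M(t) = 19.825 − 11.87 × 0.3782 = 15.336 kg/m².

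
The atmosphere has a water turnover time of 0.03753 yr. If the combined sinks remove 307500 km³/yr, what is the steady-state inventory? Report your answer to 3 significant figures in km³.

τ = M/F ⇒ M = τ × F = 0.03753 × 307500 = 11540 km³.

11500 km³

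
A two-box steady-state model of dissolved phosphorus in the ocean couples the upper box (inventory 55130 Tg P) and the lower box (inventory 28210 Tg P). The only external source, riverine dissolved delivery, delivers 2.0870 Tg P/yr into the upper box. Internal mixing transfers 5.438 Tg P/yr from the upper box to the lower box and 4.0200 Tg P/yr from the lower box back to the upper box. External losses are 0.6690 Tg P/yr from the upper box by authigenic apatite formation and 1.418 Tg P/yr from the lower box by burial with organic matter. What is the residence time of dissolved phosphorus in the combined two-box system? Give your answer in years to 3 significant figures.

Residence time in the combined system uses the total inventory and the total *external* removal — internal exchanges between the two boxes cancel.
M_total = 55130 + 28210 = 83340 Tg P.
ΣF_external_out = 0.6690 + 1.418 = 2.0870 Tg P/yr.
τ = M_total / ΣF_ext = 83340 / 2.0870 = 39930 yr.

39900 yr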